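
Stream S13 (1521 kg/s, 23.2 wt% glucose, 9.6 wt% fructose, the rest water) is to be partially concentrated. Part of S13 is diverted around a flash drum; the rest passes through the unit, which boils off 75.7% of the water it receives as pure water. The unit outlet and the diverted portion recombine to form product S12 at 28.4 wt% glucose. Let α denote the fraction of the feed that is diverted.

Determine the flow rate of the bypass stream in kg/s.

973.5 kg/s

All 1521×0.232 = 352.87 kg/s of glucose reaches S12, so S12 = 352.87/0.284 = 1242.5 kg/s and vapour = 278.49 kg/s.
The evaporator receives (1−α)·1521 of feed at 0.672 water and removes 0.757 of that water:
0.757×0.672×(1−α)×1521 = 278.49
(1−α) = 278.49/773.74 = 0.3599;  α = 0.6401.
Bypass flow = 0.6401×1521 = 973.54 kg/s.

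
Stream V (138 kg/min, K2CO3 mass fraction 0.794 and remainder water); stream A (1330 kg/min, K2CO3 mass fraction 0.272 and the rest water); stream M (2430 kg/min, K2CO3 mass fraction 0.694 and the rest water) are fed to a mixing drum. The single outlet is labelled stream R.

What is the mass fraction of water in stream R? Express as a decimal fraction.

0.446

Total flow out = 138 + 1330 + 2430 = 3898 kg/min.
water in = 138×0.206 + 1330×0.728 + 2430×0.306 = 1740.2 kg/min.
water mass fraction in R = 1740.2/3898 = 0.446.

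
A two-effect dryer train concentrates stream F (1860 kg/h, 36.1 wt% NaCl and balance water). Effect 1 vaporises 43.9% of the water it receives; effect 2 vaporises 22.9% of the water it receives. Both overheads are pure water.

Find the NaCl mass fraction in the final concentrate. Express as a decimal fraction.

water in feed = 1860×0.639 = 1188.5 kg/h.
After stage 1: water left = (1−0.439)×1188.5 = 666.77; stream total = 1338.2 kg/h.
After stage 2: water left = (1−0.229)×666.77 = 514.08; final concentrate = 1185.5 kg/h.
NaCl fraction = 671.46/1185.5 = 0.5664.

0.5664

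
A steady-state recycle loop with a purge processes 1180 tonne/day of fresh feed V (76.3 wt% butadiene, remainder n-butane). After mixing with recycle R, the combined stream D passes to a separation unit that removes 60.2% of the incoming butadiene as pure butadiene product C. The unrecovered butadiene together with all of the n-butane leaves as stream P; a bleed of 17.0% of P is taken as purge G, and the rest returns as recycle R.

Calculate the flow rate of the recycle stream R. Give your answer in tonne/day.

1810 tonne/day

n-butane enters only via V and leaves only via the purge: 1180×0.237 = 0.170×(n-butane in P), and the separation unit passes all n-butane, so n-butane in D = n-butane in P = 1645.1 tonne/day.
butadiene in D: m_A = 1180×0.763 + (1−0.170)·(1−0.602)·m_A, so m_A = 900.34/0.6697 = 1344.5 tonne/day.
P = (1−0.602)×1344.5 + 1645.1 = 2180.2 tonne/day.
Recycle R = (1−0.170)×2180.2 = 1809.5 tonne/day.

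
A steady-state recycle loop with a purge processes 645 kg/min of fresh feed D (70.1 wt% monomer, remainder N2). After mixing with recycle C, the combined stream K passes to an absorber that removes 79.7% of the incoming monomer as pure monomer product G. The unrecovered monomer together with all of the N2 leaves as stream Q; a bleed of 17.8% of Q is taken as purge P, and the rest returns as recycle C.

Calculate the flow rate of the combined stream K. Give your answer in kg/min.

1626 kg/min

N2 enters only via D and leaves only via the purge: 645×0.299 = 0.178×(N2 in Q), and the absorber passes all N2, so N2 in K = N2 in Q = 1083.5 kg/min.
monomer in K: m_A = 645×0.701 + (1−0.178)·(1−0.797)·m_A, so m_A = 452.14/0.8331 = 542.7 kg/min.
K = 542.7 + 1083.5 = 1626.2 kg/min.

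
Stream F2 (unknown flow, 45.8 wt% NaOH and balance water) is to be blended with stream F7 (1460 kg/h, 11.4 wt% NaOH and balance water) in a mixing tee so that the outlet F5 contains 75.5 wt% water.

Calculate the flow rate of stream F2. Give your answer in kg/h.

Let F2 be the unknown flow. Total out = 1460 + F2.
water balance: 1293.6 + 0.542·F2 = 0.755·(1460 + F2)
(0.542 − 0.755)·F2 = 0.755×1460 − 1293.6 = -191.26
F2 = -191.26 / -0.213 = 897.93 kg/h

897.9 kg/h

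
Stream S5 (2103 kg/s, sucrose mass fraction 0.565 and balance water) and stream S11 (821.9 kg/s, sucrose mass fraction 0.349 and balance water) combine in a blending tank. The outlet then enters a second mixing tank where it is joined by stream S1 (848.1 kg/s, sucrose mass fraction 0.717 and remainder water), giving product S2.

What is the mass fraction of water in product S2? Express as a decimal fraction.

0.448

Overall, product flow = 3773 kg/s.
water in = 2103×0.435 + 821.9×0.651 + 848.1×0.283 = 1689.9 kg/s.
water fraction in S2 = 0.448.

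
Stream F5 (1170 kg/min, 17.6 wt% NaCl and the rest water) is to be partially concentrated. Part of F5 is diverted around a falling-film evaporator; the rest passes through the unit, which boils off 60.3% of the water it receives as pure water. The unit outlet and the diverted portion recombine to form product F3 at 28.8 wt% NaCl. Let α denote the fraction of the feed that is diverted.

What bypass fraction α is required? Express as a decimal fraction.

All 1170×0.176 = 205.92 kg/min of NaCl reaches F3, so F3 = 205.92/0.288 = 715 kg/min and vapour = 455 kg/min.
The evaporator receives (1−α)·1170 of feed at 0.824 water and removes 0.603 of that water:
0.603×0.824×(1−α)×1170 = 455
(1−α) = 455/581.34 = 0.7827;  α = 0.2173.

0.217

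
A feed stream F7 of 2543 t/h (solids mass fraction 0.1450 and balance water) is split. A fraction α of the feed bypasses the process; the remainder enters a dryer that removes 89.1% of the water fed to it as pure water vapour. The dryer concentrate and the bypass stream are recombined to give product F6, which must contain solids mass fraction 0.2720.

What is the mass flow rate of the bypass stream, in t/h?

All 2543×0.145 = 368.73 t/h of solids reaches F6, so F6 = 368.73/0.272 = 1355.6 t/h and vapour = 1187.4 t/h.
The evaporator receives (1−α)·2543 of feed at 0.855 water and removes 0.891 of that water:
0.891×0.855×(1−α)×2543 = 1187.4
(1−α) = 1187.4/1937.3 = 0.6129;  α = 0.3871.
Bypass flow = 0.3871×2543 = 984.39 t/h.

984.4 t/h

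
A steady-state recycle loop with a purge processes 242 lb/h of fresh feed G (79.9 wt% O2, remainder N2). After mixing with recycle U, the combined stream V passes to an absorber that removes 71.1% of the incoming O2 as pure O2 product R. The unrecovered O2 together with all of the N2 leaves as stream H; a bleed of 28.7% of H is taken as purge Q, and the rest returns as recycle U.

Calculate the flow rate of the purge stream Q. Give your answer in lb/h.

N2 enters only via G and leaves only via the purge: 242×0.201 = 0.287×(N2 in H), and the absorber passes all N2, so N2 in V = N2 in H = 169.48 lb/h.
O2 in V: m_A = 242×0.799 + (1−0.287)·(1−0.711)·m_A, so m_A = 193.36/0.7939 = 243.54 lb/h.
H = (1−0.711)×243.54 + 169.48 = 239.87 lb/h.
Purge Q = 0.287×239.87 = 68.842 lb/h.

68.84 lb/h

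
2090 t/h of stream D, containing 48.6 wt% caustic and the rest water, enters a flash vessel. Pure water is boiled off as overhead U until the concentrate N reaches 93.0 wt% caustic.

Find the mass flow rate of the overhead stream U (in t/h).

caustic is conserved: 2090×0.486 = 1015.7 t/h all reports to the concentrate.
Concentrate = 1015.7/(target fraction) = 1092.2 t/h.
Overhead = 2090 − 1092.2 = 997.81 t/h.

997.8 t/h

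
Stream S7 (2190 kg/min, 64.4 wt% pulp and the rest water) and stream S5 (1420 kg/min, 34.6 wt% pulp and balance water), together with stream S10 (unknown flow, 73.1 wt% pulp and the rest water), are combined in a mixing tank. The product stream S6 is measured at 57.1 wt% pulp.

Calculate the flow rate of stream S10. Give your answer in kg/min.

997.7 kg/min

Let S10 be the unknown flow. Total out = 3610 + S10.
pulp balance: 1901.7 + 0.731·S10 = 0.571·(3610 + S10)
(0.731 − 0.571)·S10 = 0.571×3610 − 1901.7 = 159.63
S10 = 159.63 / 0.160 = 997.69 kg/min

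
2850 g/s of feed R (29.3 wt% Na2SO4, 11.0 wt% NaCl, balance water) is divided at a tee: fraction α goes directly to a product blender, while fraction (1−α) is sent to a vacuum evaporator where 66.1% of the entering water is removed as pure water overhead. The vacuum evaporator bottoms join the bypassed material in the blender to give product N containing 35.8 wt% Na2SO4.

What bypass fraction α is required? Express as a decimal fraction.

All 2850×0.293 = 835.05 g/s of Na2SO4 reaches N, so N = 835.05/0.358 = 2332.5 g/s and vapour = 517.46 g/s.
The evaporator receives (1−α)·2850 of feed at 0.597 water and removes 0.661 of that water:
0.661×0.597×(1−α)×2850 = 517.46
(1−α) = 517.46/1124.7 = 0.4601;  α = 0.5399.

0.540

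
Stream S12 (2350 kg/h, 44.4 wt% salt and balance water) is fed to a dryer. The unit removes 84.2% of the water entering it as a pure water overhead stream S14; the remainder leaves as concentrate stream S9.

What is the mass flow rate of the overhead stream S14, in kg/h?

1100 kg/h

water entering = 2350×0.556 = 1306.6 kg/h; overhead removed = 0.842×1306.6 = 1100.2 kg/h.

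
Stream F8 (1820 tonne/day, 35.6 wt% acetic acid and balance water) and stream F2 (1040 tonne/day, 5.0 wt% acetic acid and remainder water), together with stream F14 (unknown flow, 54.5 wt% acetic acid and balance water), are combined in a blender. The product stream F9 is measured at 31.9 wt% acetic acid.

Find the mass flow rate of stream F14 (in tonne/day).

Let F14 be the unknown flow. Total out = 2860 + F14.
acetic acid balance: 699.92 + 0.545·F14 = 0.319·(2860 + F14)
(0.545 − 0.319)·F14 = 0.319×2860 − 699.92 = 212.42
F14 = 212.42 / 0.226 = 939.91 tonne/day

939.9 tonne/day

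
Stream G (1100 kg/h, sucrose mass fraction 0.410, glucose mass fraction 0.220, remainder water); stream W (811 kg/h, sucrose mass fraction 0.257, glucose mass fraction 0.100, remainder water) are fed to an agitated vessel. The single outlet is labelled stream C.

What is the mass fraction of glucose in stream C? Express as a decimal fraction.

0.169

Total flow out = 1100 + 811 = 1911 kg/h.
glucose in = 1100×0.220 + 811×0.100 = 323.1 kg/h.
glucose mass fraction in C = 323.1/1911 = 0.169.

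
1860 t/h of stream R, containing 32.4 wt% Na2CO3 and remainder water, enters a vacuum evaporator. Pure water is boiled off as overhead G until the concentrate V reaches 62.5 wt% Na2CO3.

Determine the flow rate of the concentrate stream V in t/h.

Na2CO3 is conserved: 1860×0.324 = 602.64 t/h all reports to the concentrate.
Concentrate = 602.64/(target fraction) = 964.22 t/h.

964.2 t/h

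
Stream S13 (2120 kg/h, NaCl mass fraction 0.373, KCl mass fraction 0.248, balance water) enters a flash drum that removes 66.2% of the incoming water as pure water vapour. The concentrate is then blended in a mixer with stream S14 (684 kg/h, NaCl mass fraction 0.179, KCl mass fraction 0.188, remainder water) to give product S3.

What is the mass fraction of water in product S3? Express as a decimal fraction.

0.310

Vapour removed = 0.662×0.379×2120 = 531.9 kg/h; concentrate = 1588.1 kg/h.
water reaching the mixer = 271.58 (from concentrate) + 684×0.633 = 704.55 kg/h.
Product flow = 1588.1 + 684 = 2272.1 kg/h; water fraction = 0.310.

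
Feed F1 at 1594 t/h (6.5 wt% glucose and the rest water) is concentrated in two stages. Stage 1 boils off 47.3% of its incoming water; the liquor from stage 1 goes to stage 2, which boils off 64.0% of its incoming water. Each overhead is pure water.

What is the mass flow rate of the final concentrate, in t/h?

water in feed = 1594×0.935 = 1490.4 t/h.
After stage 1: water left = (1−0.473)×1490.4 = 785.44; stream total = 889.05 t/h.
After stage 2: water left = (1−0.640)×785.44 = 282.76; final concentrate = 386.37 t/h.

386.4 t/h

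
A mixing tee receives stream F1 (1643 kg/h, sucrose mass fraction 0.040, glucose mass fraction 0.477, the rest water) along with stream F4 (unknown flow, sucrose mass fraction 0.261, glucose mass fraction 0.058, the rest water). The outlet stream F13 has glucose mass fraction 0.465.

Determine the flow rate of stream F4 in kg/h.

48.44 kg/h

Let F4 be the unknown flow. Total out = 1643 + F4.
glucose balance: 783.71 + 0.058·F4 = 0.465·(1643 + F4)
(0.058 − 0.465)·F4 = 0.465×1643 − 783.71 = -19.716
F4 = -19.716 / -0.407 = 48.442 kg/h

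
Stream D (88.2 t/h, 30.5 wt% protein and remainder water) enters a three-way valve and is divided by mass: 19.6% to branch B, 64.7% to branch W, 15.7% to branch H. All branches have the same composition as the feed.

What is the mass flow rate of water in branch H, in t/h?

9.624 t/h

Branch H total = 0.157×88.2 = 13.847 t/h.
water in H = 0.695×13.847 = 9.6239 t/h.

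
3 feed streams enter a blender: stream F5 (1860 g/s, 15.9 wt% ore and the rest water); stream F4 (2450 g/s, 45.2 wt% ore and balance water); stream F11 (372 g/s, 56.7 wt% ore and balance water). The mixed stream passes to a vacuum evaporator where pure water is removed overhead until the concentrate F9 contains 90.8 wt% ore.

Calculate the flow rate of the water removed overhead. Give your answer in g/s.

2904 g/s

ore entering = 1860×0.159 + 2450×0.452 + 372×0.567 = 1614.1 g/s.
All ore reports to F9, so F9 = 1614.1/0.908 = 1777.6 g/s.
Total feed = 4682 g/s; overhead = 4682 − 1777.6 = 2904.4 g/s.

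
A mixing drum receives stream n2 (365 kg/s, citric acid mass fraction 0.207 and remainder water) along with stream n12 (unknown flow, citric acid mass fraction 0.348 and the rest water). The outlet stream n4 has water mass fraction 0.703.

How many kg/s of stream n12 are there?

Let n12 be the unknown flow. Total out = 365 + n12.
water balance: 289.44 + 0.652·n12 = 0.703·(365 + n12)
(0.652 − 0.703)·n12 = 0.703×365 − 289.44 = -32.85
n12 = -32.85 / -0.051 = 644.12 kg/s

644.1 kg/s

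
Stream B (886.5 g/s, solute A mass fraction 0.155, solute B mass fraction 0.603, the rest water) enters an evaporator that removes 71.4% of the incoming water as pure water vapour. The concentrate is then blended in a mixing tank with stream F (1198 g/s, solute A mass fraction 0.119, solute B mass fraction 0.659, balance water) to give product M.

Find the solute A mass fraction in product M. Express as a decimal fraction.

0.145

Vapour removed = 0.714×0.242×886.5 = 153.18 g/s; concentrate = 733.32 g/s.
solute A reaching the mixer = 137.41 (from concentrate) + 1198×0.119 = 279.97 g/s.
Product flow = 733.32 + 1198 = 1931.3 g/s; solute A fraction = 0.145.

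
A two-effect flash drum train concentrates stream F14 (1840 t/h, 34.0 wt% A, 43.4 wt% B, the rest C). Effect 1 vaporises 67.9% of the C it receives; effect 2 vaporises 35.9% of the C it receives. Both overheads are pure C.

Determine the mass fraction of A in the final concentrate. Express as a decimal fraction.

0.4144

C in feed = 1840×0.226 = 415.84 t/h.
After stage 1: C left = (1−0.679)×415.84 = 133.48; stream total = 1557.6 t/h.
After stage 2: C left = (1−0.359)×133.48 = 85.564; final concentrate = 1509.7 t/h.
A fraction = 625.6/1509.7 = 0.4144.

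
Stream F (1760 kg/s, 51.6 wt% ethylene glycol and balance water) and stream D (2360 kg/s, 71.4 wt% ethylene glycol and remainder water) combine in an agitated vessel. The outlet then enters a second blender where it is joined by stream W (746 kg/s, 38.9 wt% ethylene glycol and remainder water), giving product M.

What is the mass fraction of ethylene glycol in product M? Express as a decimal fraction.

0.5926

Overall, product flow = 4866 kg/s.
ethylene glycol in = 1760×0.516 + 2360×0.714 + 746×0.389 = 2883.4 kg/s.
ethylene glycol fraction in M = 0.5926.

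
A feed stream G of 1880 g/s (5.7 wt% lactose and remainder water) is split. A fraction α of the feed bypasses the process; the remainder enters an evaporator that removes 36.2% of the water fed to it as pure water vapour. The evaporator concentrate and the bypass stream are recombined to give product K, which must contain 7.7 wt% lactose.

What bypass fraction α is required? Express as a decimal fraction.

0.239

All 1880×0.057 = 107.16 g/s of lactose reaches K, so K = 107.16/0.077 = 1391.7 g/s and vapour = 488.31 g/s.
The evaporator receives (1−α)·1880 of feed at 0.943 water and removes 0.362 of that water:
0.362×0.943×(1−α)×1880 = 488.31
(1−α) = 488.31/641.77 = 0.7609;  α = 0.2391.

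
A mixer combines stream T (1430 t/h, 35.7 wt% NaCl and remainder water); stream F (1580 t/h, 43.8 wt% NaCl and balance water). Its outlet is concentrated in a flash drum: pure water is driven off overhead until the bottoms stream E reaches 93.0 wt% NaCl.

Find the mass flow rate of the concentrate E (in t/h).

1293 t/h

NaCl entering = 1430×0.357 + 1580×0.438 = 1202.5 t/h.
All NaCl reports to E, so E = 1202.5/0.930 = 1293.1 t/h.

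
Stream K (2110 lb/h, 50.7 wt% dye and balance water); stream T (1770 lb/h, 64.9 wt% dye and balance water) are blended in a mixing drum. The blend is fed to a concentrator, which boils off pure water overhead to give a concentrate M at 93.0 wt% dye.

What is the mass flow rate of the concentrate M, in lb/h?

dye entering = 2110×0.507 + 1770×0.649 = 2218.5 lb/h.
All dye reports to M, so M = 2218.5/0.930 = 2385.5 lb/h.

2385 lb/h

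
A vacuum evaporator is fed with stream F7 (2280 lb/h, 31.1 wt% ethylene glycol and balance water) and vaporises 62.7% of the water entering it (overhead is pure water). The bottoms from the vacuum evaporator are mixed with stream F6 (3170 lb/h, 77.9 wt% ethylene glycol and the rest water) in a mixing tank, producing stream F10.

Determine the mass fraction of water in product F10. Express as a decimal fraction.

Vapour removed = 0.627×0.689×2280 = 984.97 lb/h; concentrate = 1295 lb/h.
water reaching the mixer = 585.95 (from concentrate) + 3170×0.221 = 1286.5 lb/h.
Product flow = 1295 + 3170 = 4465 lb/h; water fraction = 0.288.

0.288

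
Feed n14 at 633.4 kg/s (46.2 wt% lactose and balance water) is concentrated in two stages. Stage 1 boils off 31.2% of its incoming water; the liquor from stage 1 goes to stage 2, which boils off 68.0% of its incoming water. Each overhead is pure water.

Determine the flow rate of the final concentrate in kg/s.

water in feed = 633.4×0.538 = 340.77 kg/s.
After stage 1: water left = (1−0.312)×340.77 = 234.45; stream total = 527.08 kg/s.
After stage 2: water left = (1−0.680)×234.45 = 75.024; final concentrate = 367.65 kg/s.

367.7 kg/s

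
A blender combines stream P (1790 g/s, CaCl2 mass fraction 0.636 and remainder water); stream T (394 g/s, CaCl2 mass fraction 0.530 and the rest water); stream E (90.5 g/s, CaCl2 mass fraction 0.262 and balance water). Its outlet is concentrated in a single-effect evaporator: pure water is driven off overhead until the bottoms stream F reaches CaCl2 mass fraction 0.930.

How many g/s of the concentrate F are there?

CaCl2 entering = 1790×0.636 + 394×0.530 + 90.5×0.262 = 1371 g/s.
All CaCl2 reports to F, so F = 1371/0.930 = 1474.2 g/s.

1474 g/s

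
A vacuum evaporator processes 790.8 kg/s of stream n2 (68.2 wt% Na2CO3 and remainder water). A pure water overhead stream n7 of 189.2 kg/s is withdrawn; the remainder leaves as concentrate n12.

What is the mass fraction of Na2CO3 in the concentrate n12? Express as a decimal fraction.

0.896

Na2CO3 is not removed: 790.8×0.682 = 539.33 kg/s of Na2CO3 enters n12.
Concentrate = 790.8 − 189.2 = 601.6 kg/s.
Mass fraction = 539.33/601.6 = 0.896.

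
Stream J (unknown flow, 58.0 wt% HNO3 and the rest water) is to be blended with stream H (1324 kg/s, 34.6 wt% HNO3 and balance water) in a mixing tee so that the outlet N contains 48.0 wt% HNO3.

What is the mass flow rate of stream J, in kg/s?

1774 kg/s

Let J be the unknown flow. Total out = 1324 + J.
HNO3 balance: 458.1 + 0.580·J = 0.480·(1324 + J)
(0.580 − 0.480)·J = 0.480×1324 − 458.1 = 177.42
J = 177.42 / 0.100 = 1774.2 kg/s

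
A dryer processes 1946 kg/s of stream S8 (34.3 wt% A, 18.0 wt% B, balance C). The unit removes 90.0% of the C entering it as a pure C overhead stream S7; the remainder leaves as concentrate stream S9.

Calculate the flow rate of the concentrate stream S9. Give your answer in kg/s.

C entering = 1946×0.477 = 928.24 kg/s; overhead removed = 0.900×928.24 = 835.42 kg/s.
Concentrate = 1946 − 835.42 = 1110.6 kg/s.

1111 kg/s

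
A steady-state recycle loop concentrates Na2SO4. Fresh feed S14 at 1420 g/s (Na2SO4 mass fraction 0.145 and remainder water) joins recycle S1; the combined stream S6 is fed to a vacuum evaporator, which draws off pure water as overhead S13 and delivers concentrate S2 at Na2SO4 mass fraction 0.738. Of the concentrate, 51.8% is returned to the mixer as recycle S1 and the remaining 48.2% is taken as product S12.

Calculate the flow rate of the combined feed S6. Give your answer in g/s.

1720 g/s

Overall Na2SO4 balance (none leaves overhead): Na2SO4 in fresh feed = Na2SO4 in product, i.e. 1420×0.145 = (1−0.518)·S2·0.738.
S2 = 205.9/(0.738×0.482) = 578.83 g/s.
Recycle S1 = 0.518×578.83 = 299.84 g/s.
Combined feed S6 = 1420 + 299.84 = 1719.8 g/s.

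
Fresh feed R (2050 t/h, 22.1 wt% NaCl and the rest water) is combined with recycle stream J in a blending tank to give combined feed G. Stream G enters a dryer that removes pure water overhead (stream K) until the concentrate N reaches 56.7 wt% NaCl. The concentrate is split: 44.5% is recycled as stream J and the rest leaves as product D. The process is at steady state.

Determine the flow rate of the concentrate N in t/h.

1440 t/h

Overall NaCl balance (none leaves overhead): NaCl in fresh feed = NaCl in product, i.e. 2050×0.221 = (1−0.445)·N·0.567.
N = 453.05/(0.567×0.555) = 1439.7 t/h.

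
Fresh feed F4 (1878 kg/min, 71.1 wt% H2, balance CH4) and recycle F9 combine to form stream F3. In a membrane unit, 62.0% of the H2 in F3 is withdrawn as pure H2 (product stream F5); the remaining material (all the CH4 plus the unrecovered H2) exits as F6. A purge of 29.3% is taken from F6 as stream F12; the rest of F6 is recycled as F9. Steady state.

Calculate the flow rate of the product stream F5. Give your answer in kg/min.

1132 kg/min

H2 in F3: m_A = 1878×0.711 + (1−0.293)·(1−0.620)·m_A, so m_A = 1335.3/0.7313 = 1825.8 kg/min.
Product F5 = 0.620×1825.8 = 1132 kg/min.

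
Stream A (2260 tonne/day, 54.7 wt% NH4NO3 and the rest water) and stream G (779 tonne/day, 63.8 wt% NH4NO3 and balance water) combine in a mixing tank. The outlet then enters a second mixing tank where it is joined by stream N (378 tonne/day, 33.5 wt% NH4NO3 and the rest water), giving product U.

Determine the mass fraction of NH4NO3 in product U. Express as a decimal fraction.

Overall, product flow = 3417 tonne/day.
NH4NO3 in = 2260×0.547 + 779×0.638 + 378×0.335 = 1859.9 tonne/day.
NH4NO3 fraction in U = 0.544.

0.544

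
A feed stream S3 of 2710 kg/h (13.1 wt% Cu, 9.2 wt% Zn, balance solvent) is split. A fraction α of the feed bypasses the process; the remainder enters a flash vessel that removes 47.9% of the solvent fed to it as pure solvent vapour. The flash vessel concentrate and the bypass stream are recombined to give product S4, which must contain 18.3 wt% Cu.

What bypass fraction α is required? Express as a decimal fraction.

0.237

All 2710×0.131 = 355.01 kg/h of Cu reaches S4, so S4 = 355.01/0.183 = 1939.9 kg/h and vapour = 770.05 kg/h.
The evaporator receives (1−α)·2710 of feed at 0.777 solvent and removes 0.479 of that solvent:
0.479×0.777×(1−α)×2710 = 770.05
(1−α) = 770.05/1008.6 = 0.7635;  α = 0.2365.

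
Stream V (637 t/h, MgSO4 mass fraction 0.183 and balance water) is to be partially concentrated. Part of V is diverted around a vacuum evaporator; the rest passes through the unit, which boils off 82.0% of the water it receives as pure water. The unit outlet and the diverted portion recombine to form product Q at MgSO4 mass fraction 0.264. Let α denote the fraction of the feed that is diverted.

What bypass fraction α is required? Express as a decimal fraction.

All 637×0.183 = 116.57 t/h of MgSO4 reaches Q, so Q = 116.57/0.264 = 441.56 t/h and vapour = 195.44 t/h.
The evaporator receives (1−α)·637 of feed at 0.817 water and removes 0.820 of that water:
0.820×0.817×(1−α)×637 = 195.44
(1−α) = 195.44/426.75 = 0.4580;  α = 0.5420.

0.542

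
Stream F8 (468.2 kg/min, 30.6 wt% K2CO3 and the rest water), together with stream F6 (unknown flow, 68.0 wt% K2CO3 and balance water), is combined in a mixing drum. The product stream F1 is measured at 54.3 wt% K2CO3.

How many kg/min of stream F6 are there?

810 kg/min

Let F6 be the unknown flow. Total out = 468.2 + F6.
K2CO3 balance: 143.27 + 0.680·F6 = 0.543·(468.2 + F6)
(0.680 − 0.543)·F6 = 0.543×468.2 − 143.27 = 110.96
F6 = 110.96 / 0.137 = 809.95 kg/min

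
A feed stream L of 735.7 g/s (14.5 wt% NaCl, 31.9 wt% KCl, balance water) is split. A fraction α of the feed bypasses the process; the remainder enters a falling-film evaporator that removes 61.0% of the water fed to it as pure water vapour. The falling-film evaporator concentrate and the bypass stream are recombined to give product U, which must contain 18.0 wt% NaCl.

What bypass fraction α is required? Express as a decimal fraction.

All 735.7×0.145 = 106.68 g/s of NaCl reaches U, so U = 106.68/0.180 = 592.65 g/s and vapour = 143.05 g/s.
The evaporator receives (1−α)·735.7 of feed at 0.536 water and removes 0.610 of that water:
0.610×0.536×(1−α)×735.7 = 143.05
(1−α) = 143.05/240.54 = 0.5947;  α = 0.4053.

0.405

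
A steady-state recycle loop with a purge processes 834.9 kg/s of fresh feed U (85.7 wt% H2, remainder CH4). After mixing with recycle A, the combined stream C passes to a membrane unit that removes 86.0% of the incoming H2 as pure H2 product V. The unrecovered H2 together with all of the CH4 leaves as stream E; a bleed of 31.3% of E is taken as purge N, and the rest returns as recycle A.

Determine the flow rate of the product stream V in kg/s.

H2 in C: m_A = 834.9×0.857 + (1−0.313)·(1−0.860)·m_A, so m_A = 715.51/0.9038 = 791.65 kg/s.
Product V = 0.860×791.65 = 680.82 kg/s.

680.8 kg/s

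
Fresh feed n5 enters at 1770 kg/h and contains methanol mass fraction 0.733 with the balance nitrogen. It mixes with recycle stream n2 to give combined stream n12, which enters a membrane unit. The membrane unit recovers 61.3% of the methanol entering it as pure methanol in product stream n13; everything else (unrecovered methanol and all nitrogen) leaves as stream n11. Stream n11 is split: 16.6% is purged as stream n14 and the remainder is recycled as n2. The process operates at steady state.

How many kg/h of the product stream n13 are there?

1174 kg/h

methanol in n12: m_A = 1770×0.733 + (1−0.166)·(1−0.613)·m_A, so m_A = 1297.4/0.6772 = 1915.7 kg/h.
Product n13 = 0.613×1915.7 = 1174.3 kg/h.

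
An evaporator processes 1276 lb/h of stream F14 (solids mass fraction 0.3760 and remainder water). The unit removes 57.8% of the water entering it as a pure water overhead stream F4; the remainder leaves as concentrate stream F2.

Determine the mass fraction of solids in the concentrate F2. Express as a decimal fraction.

0.5881

solids is not removed: 1276×0.376 = 479.78 lb/h of solids enters F2.
water entering = 1276×0.624 = 796.22 lb/h; overhead removed = 0.578×796.22 = 460.22 lb/h.
Concentrate = 1276 − 460.22 = 815.78 lb/h.
Mass fraction = 479.78/815.78 = 0.5881.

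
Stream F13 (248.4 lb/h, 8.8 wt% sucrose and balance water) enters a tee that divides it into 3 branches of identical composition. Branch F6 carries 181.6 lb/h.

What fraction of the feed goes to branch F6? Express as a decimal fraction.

Fraction to F6 = 181.6/248.4 = 0.7311.

0.731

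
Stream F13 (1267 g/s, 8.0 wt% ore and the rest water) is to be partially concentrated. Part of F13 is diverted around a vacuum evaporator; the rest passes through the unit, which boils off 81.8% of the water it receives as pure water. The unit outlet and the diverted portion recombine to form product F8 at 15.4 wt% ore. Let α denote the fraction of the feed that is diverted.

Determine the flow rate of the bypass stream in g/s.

All 1267×0.080 = 101.36 g/s of ore reaches F8, so F8 = 101.36/0.154 = 658.18 g/s and vapour = 608.82 g/s.
The evaporator receives (1−α)·1267 of feed at 0.920 water and removes 0.818 of that water:
0.818×0.920×(1−α)×1267 = 608.82
(1−α) = 608.82/953.49 = 0.6385;  α = 0.3615.
Bypass flow = 0.3615×1267 = 458 g/s.

458 g/s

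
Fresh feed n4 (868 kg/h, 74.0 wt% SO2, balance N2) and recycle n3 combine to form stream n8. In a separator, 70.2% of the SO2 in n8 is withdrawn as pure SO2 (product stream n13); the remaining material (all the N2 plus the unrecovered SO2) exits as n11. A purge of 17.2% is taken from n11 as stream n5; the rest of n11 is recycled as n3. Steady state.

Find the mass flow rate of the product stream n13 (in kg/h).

598.6 kg/h

SO2 in n8: m_A = 868×0.740 + (1−0.172)·(1−0.702)·m_A, so m_A = 642.32/0.7533 = 852.72 kg/h.
Product n13 = 0.702×852.72 = 598.61 kg/h.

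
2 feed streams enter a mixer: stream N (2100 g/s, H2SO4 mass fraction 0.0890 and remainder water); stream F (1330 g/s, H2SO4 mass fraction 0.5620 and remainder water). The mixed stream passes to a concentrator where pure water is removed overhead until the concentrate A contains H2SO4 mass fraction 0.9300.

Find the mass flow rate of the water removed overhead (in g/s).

H2SO4 entering = 2100×0.089 + 1330×0.562 = 934.36 g/s.
All H2SO4 reports to A, so A = 934.36/0.930 = 1004.7 g/s.
Total feed = 3430 g/s; overhead = 3430 − 1004.7 = 2425.3 g/s.

2425 g/s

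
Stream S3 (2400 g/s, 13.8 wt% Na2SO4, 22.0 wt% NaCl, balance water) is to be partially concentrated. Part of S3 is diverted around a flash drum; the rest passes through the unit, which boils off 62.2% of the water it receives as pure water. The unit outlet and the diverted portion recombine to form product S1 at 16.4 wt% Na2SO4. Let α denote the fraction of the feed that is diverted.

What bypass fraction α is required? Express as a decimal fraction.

All 2400×0.138 = 331.2 g/s of Na2SO4 reaches S1, so S1 = 331.2/0.164 = 2019.5 g/s and vapour = 380.49 g/s.
The evaporator receives (1−α)·2400 of feed at 0.642 water and removes 0.622 of that water:
0.622×0.642×(1−α)×2400 = 380.49
(1−α) = 380.49/958.38 = 0.3970;  α = 0.6030.

0.603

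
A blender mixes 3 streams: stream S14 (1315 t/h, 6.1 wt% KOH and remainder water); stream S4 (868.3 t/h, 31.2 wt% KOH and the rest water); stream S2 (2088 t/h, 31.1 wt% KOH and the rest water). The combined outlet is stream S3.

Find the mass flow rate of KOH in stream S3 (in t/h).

KOH out = KOH in = 1315×0.061 + 868.3×0.312 + 2088×0.311 = 1000.5 t/h.

1000 t/h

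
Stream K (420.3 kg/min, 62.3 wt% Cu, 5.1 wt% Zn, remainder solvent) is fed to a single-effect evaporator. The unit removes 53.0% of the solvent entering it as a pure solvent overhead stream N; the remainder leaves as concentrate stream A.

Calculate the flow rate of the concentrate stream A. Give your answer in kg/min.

347.7 kg/min

solvent entering = 420.3×0.326 = 137.02 kg/min; overhead removed = 0.530×137.02 = 72.619 kg/min.
Concentrate = 420.3 − 72.619 = 347.68 kg/min.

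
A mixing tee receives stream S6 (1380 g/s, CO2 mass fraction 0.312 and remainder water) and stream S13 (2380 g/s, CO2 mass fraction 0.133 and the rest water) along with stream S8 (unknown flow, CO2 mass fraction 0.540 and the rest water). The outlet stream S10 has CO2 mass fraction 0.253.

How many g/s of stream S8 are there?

Let S8 be the unknown flow. Total out = 3760 + S8.
CO2 balance: 747.1 + 0.540·S8 = 0.253·(3760 + S8)
(0.540 − 0.253)·S8 = 0.253×3760 − 747.1 = 204.18
S8 = 204.18 / 0.287 = 711.43 g/s

711.4 g/s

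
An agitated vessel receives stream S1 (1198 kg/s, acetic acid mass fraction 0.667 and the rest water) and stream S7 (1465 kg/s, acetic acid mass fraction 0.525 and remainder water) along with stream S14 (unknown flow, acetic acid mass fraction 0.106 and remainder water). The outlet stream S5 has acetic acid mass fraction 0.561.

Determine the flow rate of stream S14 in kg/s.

163.2 kg/s

Let S14 be the unknown flow. Total out = 2663 + S14.
acetic acid balance: 1568.2 + 0.106·S14 = 0.561·(2663 + S14)
(0.106 − 0.561)·S14 = 0.561×2663 − 1568.2 = -74.248
S14 = -74.248 / -0.455 = 163.18 kg/s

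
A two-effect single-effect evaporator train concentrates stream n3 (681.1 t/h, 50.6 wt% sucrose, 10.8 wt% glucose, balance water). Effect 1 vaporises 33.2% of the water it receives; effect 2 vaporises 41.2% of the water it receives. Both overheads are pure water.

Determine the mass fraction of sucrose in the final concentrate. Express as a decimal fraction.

0.6609

water in feed = 681.1×0.386 = 262.9 t/h.
After stage 1: water left = (1−0.332)×262.9 = 175.62; stream total = 593.82 t/h.
After stage 2: water left = (1−0.412)×175.62 = 103.26; final concentrate = 521.46 t/h.
sucrose fraction = 344.64/521.46 = 0.6609.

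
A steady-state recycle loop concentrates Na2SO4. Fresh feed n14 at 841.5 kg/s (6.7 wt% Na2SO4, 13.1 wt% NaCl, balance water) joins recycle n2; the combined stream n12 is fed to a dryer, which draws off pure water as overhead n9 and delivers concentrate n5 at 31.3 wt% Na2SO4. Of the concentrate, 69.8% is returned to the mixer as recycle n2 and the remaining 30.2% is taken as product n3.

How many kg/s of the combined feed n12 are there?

Overall Na2SO4 balance (none leaves overhead): Na2SO4 in fresh feed = Na2SO4 in product, i.e. 841.5×0.067 = (1−0.698)·n5·0.313.
n5 = 56.381/(0.313×0.302) = 596.45 kg/s.
Recycle n2 = 0.698×596.45 = 416.33 kg/s.
Combined feed n12 = 841.5 + 416.33 = 1257.8 kg/s.

1258 kg/s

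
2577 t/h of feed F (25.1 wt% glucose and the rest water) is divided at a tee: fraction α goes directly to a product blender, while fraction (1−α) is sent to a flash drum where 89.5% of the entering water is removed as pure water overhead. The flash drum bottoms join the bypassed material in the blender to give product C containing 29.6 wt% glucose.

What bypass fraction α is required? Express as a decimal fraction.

All 2577×0.251 = 646.83 t/h of glucose reaches C, so C = 646.83/0.296 = 2185.2 t/h and vapour = 391.77 t/h.
The evaporator receives (1−α)·2577 of feed at 0.749 water and removes 0.895 of that water:
0.895×0.749×(1−α)×2577 = 391.77
(1−α) = 391.77/1727.5 = 0.2268;  α = 0.7732.

0.773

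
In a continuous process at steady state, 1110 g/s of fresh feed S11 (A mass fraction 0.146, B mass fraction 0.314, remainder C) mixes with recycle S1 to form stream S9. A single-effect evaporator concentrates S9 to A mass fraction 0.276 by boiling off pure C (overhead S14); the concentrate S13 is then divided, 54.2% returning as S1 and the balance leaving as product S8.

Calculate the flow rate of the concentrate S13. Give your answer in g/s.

1282 g/s

Overall A balance (none leaves overhead): A in fresh feed = A in product, i.e. 1110×0.146 = (1−0.542)·S13·0.276.
S13 = 162.06/(0.276×0.458) = 1282 g/s.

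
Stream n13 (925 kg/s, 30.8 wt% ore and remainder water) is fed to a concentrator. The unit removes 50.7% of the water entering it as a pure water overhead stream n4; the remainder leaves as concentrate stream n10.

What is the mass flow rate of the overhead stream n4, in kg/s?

324.5 kg/s

water entering = 925×0.692 = 640.1 kg/s; overhead removed = 0.507×640.1 = 324.53 kg/s.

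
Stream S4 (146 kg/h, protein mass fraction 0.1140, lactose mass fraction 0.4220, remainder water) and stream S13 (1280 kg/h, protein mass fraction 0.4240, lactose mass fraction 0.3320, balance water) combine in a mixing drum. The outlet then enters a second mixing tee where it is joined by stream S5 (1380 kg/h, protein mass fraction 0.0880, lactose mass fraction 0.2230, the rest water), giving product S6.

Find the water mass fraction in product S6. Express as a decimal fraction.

Overall, product flow = 2806 kg/h.
water in = 146×0.464 + 1280×0.244 + 1380×0.689 = 1330.9 kg/h.
water fraction in S6 = 0.4743.

0.4743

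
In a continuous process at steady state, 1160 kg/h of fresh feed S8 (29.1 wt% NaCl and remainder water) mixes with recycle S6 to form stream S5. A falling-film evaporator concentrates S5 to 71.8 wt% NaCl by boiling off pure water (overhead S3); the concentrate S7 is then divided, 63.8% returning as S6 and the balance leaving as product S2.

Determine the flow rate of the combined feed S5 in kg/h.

1989 kg/h

Overall NaCl balance (none leaves overhead): NaCl in fresh feed = NaCl in product, i.e. 1160×0.291 = (1−0.638)·S7·0.718.
S7 = 337.56/(0.718×0.362) = 1298.7 kg/h.
Recycle S6 = 0.638×1298.7 = 828.59 kg/h.
Combined feed S5 = 1160 + 828.59 = 1988.6 kg/h.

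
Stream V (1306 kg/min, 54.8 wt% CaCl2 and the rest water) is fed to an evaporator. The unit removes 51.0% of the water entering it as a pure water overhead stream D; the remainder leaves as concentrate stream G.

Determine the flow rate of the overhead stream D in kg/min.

water entering = 1306×0.452 = 590.31 kg/min; overhead removed = 0.510×590.31 = 301.06 kg/min.

301.1 kg/min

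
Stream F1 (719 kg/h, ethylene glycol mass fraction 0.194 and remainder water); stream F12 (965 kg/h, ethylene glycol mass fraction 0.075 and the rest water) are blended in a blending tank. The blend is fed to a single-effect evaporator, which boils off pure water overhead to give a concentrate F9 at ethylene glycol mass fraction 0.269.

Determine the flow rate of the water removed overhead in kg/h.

ethylene glycol entering = 719×0.194 + 965×0.075 = 211.86 kg/h.
All ethylene glycol reports to F9, so F9 = 211.86/0.269 = 787.59 kg/h.
Total feed = 1684 kg/h; overhead = 1684 − 787.59 = 896.41 kg/h.

896.4 kg/h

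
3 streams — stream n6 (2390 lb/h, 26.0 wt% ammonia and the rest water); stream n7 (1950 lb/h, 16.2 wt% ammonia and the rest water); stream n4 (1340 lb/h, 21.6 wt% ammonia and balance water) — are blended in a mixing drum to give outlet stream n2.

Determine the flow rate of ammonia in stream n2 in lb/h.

1227 lb/h

ammonia out = ammonia in = 2390×0.260 + 1950×0.162 + 1340×0.216 = 1226.7 lb/h.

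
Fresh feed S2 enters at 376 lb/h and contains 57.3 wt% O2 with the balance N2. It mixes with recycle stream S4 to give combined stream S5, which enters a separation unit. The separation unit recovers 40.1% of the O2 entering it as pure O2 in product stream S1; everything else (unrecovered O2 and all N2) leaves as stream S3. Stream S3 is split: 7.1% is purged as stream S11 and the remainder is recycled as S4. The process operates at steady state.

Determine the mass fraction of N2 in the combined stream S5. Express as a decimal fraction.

0.823

N2 enters only via S2 and leaves only via the purge: 376×0.427 = 0.071×(N2 in S3), and the separation unit passes all N2, so N2 in S5 = N2 in S3 = 2261.3 lb/h.
O2 in S5: m_A = 376×0.573 + (1−0.071)·(1−0.401)·m_A, so m_A = 215.45/0.4435 = 485.76 lb/h.
S5 = 485.76 + 2261.3 = 2747.1 lb/h.
N2 fraction in S5 = 2261.3/2747.1 = 0.823.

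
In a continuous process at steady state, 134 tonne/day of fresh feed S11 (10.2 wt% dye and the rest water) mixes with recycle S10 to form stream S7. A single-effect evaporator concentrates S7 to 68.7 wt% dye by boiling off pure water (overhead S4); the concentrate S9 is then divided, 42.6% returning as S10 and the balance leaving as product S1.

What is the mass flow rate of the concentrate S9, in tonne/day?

34.66 tonne/day

Overall dye balance (none leaves overhead): dye in fresh feed = dye in product, i.e. 134×0.102 = (1−0.426)·S9·0.687.
S9 = 13.668/(0.687×0.574) = 34.661 tonne/day.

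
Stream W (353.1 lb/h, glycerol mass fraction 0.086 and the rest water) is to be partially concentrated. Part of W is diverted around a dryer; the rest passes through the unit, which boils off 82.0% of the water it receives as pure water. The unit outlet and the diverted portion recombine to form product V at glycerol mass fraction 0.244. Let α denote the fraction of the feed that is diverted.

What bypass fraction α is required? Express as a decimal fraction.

All 353.1×0.086 = 30.367 lb/h of glycerol reaches V, so V = 30.367/0.244 = 124.45 lb/h and vapour = 228.65 lb/h.
The evaporator receives (1−α)·353.1 of feed at 0.914 water and removes 0.820 of that water:
0.820×0.914×(1−α)×353.1 = 228.65
(1−α) = 228.65/264.64 = 0.8640;  α = 0.1360.

0.136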